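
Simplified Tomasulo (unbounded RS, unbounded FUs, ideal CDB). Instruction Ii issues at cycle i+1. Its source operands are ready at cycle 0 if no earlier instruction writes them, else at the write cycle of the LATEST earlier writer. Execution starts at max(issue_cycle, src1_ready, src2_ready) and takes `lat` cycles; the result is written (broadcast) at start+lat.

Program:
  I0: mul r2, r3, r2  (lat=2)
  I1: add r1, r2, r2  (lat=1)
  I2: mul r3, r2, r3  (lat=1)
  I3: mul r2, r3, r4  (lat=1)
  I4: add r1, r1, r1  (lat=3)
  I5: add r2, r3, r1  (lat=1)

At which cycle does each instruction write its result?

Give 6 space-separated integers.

I0 mul r2: issue@1 deps=(None,None) exec_start@1 write@3
I1 add r1: issue@2 deps=(0,0) exec_start@3 write@4
I2 mul r3: issue@3 deps=(0,None) exec_start@3 write@4
I3 mul r2: issue@4 deps=(2,None) exec_start@4 write@5
I4 add r1: issue@5 deps=(1,1) exec_start@5 write@8
I5 add r2: issue@6 deps=(2,4) exec_start@8 write@9

Answer: 3 4 4 5 8 9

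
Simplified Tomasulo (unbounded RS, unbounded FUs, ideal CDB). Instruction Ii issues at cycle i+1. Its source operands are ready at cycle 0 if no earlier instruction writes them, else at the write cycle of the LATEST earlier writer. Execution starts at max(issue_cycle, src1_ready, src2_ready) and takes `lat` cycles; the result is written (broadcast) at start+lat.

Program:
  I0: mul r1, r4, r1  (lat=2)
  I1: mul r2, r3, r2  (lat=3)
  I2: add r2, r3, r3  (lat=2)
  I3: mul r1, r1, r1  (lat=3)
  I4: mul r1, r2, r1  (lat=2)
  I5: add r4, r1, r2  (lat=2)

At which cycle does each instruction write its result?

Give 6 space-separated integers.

I0 mul r1: issue@1 deps=(None,None) exec_start@1 write@3
I1 mul r2: issue@2 deps=(None,None) exec_start@2 write@5
I2 add r2: issue@3 deps=(None,None) exec_start@3 write@5
I3 mul r1: issue@4 deps=(0,0) exec_start@4 write@7
I4 mul r1: issue@5 deps=(2,3) exec_start@7 write@9
I5 add r4: issue@6 deps=(4,2) exec_start@9 write@11

Answer: 3 5 5 7 9 11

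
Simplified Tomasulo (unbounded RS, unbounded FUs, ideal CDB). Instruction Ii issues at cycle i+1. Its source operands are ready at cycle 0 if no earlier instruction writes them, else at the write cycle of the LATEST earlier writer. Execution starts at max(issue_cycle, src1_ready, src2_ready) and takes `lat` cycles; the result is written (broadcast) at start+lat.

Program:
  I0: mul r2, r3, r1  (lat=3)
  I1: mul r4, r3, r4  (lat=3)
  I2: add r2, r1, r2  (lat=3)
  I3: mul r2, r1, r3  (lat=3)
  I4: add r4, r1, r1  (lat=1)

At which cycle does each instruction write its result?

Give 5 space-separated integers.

Answer: 4 5 7 7 6

Derivation:
I0 mul r2: issue@1 deps=(None,None) exec_start@1 write@4
I1 mul r4: issue@2 deps=(None,None) exec_start@2 write@5
I2 add r2: issue@3 deps=(None,0) exec_start@4 write@7
I3 mul r2: issue@4 deps=(None,None) exec_start@4 write@7
I4 add r4: issue@5 deps=(None,None) exec_start@5 write@6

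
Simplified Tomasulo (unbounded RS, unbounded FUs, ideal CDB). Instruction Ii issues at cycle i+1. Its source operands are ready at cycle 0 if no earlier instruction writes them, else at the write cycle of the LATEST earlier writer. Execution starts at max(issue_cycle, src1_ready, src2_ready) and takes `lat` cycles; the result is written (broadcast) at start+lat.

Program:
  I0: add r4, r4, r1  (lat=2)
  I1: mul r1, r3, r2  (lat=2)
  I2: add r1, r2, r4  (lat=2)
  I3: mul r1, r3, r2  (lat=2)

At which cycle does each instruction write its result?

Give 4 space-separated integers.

I0 add r4: issue@1 deps=(None,None) exec_start@1 write@3
I1 mul r1: issue@2 deps=(None,None) exec_start@2 write@4
I2 add r1: issue@3 deps=(None,0) exec_start@3 write@5
I3 mul r1: issue@4 deps=(None,None) exec_start@4 write@6

Answer: 3 4 5 6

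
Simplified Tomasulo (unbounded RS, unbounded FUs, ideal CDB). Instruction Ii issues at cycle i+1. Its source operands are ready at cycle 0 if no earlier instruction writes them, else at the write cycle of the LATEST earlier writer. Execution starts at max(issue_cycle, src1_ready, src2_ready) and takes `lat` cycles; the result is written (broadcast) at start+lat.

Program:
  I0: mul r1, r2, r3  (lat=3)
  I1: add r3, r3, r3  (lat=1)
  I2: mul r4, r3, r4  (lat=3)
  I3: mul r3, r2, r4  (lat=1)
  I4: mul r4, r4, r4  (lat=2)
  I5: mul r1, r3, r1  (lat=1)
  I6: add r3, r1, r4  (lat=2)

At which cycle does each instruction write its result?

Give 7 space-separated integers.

Answer: 4 3 6 7 8 8 10

Derivation:
I0 mul r1: issue@1 deps=(None,None) exec_start@1 write@4
I1 add r3: issue@2 deps=(None,None) exec_start@2 write@3
I2 mul r4: issue@3 deps=(1,None) exec_start@3 write@6
I3 mul r3: issue@4 deps=(None,2) exec_start@6 write@7
I4 mul r4: issue@5 deps=(2,2) exec_start@6 write@8
I5 mul r1: issue@6 deps=(3,0) exec_start@7 write@8
I6 add r3: issue@7 deps=(5,4) exec_start@8 write@10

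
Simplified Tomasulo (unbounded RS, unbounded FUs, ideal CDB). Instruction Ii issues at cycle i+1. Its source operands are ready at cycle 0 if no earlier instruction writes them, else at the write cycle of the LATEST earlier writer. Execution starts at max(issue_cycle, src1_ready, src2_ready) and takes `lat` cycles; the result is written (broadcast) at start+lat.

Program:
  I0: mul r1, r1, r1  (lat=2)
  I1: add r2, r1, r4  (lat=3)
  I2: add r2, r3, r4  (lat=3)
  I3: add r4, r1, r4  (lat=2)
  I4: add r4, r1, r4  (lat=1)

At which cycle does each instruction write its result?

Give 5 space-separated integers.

I0 mul r1: issue@1 deps=(None,None) exec_start@1 write@3
I1 add r2: issue@2 deps=(0,None) exec_start@3 write@6
I2 add r2: issue@3 deps=(None,None) exec_start@3 write@6
I3 add r4: issue@4 deps=(0,None) exec_start@4 write@6
I4 add r4: issue@5 deps=(0,3) exec_start@6 write@7

Answer: 3 6 6 6 7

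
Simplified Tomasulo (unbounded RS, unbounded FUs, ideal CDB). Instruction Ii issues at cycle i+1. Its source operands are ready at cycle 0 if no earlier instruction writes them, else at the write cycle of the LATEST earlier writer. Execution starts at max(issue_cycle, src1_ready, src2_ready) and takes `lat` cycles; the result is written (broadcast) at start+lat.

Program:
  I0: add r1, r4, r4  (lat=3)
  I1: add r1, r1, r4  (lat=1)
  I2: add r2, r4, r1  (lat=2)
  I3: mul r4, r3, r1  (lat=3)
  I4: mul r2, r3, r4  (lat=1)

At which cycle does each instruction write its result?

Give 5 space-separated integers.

I0 add r1: issue@1 deps=(None,None) exec_start@1 write@4
I1 add r1: issue@2 deps=(0,None) exec_start@4 write@5
I2 add r2: issue@3 deps=(None,1) exec_start@5 write@7
I3 mul r4: issue@4 deps=(None,1) exec_start@5 write@8
I4 mul r2: issue@5 deps=(None,3) exec_start@8 write@9

Answer: 4 5 7 8 9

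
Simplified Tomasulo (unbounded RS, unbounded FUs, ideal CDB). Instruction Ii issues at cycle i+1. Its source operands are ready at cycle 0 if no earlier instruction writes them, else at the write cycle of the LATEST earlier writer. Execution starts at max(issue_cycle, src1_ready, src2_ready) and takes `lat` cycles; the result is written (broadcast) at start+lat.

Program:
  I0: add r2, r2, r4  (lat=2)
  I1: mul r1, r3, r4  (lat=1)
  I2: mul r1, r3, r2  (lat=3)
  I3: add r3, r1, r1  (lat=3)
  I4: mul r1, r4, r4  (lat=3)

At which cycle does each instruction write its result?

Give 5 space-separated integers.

I0 add r2: issue@1 deps=(None,None) exec_start@1 write@3
I1 mul r1: issue@2 deps=(None,None) exec_start@2 write@3
I2 mul r1: issue@3 deps=(None,0) exec_start@3 write@6
I3 add r3: issue@4 deps=(2,2) exec_start@6 write@9
I4 mul r1: issue@5 deps=(None,None) exec_start@5 write@8

Answer: 3 3 6 9 8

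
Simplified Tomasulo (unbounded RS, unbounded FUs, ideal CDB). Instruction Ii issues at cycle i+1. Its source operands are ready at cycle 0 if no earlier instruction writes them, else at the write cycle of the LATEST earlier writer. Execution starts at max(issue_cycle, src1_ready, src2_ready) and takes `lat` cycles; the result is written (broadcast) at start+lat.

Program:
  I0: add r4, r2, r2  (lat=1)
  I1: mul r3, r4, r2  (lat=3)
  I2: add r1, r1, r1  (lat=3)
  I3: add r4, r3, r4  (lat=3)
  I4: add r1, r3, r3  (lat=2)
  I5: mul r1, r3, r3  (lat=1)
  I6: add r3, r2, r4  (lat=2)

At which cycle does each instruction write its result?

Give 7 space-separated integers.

Answer: 2 5 6 8 7 7 10

Derivation:
I0 add r4: issue@1 deps=(None,None) exec_start@1 write@2
I1 mul r3: issue@2 deps=(0,None) exec_start@2 write@5
I2 add r1: issue@3 deps=(None,None) exec_start@3 write@6
I3 add r4: issue@4 deps=(1,0) exec_start@5 write@8
I4 add r1: issue@5 deps=(1,1) exec_start@5 write@7
I5 mul r1: issue@6 deps=(1,1) exec_start@6 write@7
I6 add r3: issue@7 deps=(None,3) exec_start@8 write@10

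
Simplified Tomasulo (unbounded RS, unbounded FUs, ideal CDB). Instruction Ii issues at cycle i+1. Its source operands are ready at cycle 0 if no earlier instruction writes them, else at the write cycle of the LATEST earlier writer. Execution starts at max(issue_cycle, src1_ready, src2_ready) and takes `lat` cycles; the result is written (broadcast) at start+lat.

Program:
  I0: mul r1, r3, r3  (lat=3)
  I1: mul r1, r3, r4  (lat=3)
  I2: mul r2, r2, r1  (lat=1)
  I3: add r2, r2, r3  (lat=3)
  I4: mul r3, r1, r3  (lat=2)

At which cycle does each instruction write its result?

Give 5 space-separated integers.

I0 mul r1: issue@1 deps=(None,None) exec_start@1 write@4
I1 mul r1: issue@2 deps=(None,None) exec_start@2 write@5
I2 mul r2: issue@3 deps=(None,1) exec_start@5 write@6
I3 add r2: issue@4 deps=(2,None) exec_start@6 write@9
I4 mul r3: issue@5 deps=(1,None) exec_start@5 write@7

Answer: 4 5 6 9 7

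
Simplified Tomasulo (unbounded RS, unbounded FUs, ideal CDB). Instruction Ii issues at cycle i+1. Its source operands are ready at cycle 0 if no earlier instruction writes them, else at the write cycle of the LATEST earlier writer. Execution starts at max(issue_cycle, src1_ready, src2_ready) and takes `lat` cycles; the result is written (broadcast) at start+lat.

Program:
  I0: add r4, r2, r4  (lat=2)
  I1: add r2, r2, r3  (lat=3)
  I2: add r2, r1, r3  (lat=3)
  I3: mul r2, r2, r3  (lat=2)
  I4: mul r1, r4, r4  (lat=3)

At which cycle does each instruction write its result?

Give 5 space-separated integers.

Answer: 3 5 6 8 8

Derivation:
I0 add r4: issue@1 deps=(None,None) exec_start@1 write@3
I1 add r2: issue@2 deps=(None,None) exec_start@2 write@5
I2 add r2: issue@3 deps=(None,None) exec_start@3 write@6
I3 mul r2: issue@4 deps=(2,None) exec_start@6 write@8
I4 mul r1: issue@5 deps=(0,0) exec_start@5 write@8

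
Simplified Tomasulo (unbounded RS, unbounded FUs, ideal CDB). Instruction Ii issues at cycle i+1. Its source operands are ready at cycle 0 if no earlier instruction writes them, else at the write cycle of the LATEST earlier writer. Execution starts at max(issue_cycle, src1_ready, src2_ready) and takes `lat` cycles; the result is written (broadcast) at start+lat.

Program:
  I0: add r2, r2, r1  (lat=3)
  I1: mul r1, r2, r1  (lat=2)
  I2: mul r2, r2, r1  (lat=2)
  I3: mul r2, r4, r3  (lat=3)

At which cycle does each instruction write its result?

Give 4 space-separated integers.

I0 add r2: issue@1 deps=(None,None) exec_start@1 write@4
I1 mul r1: issue@2 deps=(0,None) exec_start@4 write@6
I2 mul r2: issue@3 deps=(0,1) exec_start@6 write@8
I3 mul r2: issue@4 deps=(None,None) exec_start@4 write@7

Answer: 4 6 8 7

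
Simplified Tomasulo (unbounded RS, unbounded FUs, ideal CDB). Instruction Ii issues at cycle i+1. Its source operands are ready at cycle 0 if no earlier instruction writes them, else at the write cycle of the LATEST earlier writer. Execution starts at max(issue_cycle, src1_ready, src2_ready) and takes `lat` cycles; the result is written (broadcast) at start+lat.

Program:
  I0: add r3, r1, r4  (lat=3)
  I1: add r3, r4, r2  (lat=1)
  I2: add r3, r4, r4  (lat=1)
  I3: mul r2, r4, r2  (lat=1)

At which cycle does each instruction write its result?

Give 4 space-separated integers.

I0 add r3: issue@1 deps=(None,None) exec_start@1 write@4
I1 add r3: issue@2 deps=(None,None) exec_start@2 write@3
I2 add r3: issue@3 deps=(None,None) exec_start@3 write@4
I3 mul r2: issue@4 deps=(None,None) exec_start@4 write@5

Answer: 4 3 4 5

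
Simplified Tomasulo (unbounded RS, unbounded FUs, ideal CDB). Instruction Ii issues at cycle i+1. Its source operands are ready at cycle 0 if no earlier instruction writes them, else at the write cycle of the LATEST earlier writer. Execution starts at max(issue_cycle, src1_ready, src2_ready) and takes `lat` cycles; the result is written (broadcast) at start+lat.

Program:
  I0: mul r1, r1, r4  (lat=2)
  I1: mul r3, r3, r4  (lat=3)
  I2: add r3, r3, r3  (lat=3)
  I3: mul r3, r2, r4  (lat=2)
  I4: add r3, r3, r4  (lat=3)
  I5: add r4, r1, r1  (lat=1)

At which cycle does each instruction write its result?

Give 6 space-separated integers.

I0 mul r1: issue@1 deps=(None,None) exec_start@1 write@3
I1 mul r3: issue@2 deps=(None,None) exec_start@2 write@5
I2 add r3: issue@3 deps=(1,1) exec_start@5 write@8
I3 mul r3: issue@4 deps=(None,None) exec_start@4 write@6
I4 add r3: issue@5 deps=(3,None) exec_start@6 write@9
I5 add r4: issue@6 deps=(0,0) exec_start@6 write@7

Answer: 3 5 8 6 9 7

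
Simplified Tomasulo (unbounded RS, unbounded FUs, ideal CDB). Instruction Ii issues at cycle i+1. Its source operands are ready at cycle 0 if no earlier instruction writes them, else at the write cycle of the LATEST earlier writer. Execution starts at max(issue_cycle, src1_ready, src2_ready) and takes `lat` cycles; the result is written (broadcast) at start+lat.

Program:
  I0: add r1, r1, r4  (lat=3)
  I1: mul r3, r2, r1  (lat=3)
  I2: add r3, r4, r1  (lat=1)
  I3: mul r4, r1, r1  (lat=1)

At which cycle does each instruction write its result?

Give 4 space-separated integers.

I0 add r1: issue@1 deps=(None,None) exec_start@1 write@4
I1 mul r3: issue@2 deps=(None,0) exec_start@4 write@7
I2 add r3: issue@3 deps=(None,0) exec_start@4 write@5
I3 mul r4: issue@4 deps=(0,0) exec_start@4 write@5

Answer: 4 7 5 5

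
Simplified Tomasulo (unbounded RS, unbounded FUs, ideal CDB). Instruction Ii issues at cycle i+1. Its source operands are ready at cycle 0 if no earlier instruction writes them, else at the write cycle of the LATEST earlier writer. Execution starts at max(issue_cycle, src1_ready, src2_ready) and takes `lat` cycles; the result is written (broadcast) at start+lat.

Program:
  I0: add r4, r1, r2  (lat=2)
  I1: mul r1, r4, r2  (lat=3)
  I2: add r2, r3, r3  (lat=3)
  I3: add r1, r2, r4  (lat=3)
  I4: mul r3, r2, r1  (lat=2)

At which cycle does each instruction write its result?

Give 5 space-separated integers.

I0 add r4: issue@1 deps=(None,None) exec_start@1 write@3
I1 mul r1: issue@2 deps=(0,None) exec_start@3 write@6
I2 add r2: issue@3 deps=(None,None) exec_start@3 write@6
I3 add r1: issue@4 deps=(2,0) exec_start@6 write@9
I4 mul r3: issue@5 deps=(2,3) exec_start@9 write@11

Answer: 3 6 6 9 11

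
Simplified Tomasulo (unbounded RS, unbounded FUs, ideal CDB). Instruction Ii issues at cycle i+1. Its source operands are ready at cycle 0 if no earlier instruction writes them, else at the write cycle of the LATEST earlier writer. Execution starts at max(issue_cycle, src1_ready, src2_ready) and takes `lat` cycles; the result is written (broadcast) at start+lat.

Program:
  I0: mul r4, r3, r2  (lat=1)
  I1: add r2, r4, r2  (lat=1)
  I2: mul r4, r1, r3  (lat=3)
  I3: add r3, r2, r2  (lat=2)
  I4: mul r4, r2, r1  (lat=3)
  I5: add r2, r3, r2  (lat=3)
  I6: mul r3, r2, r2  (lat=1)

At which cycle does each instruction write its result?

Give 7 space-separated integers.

Answer: 2 3 6 6 8 9 10

Derivation:
I0 mul r4: issue@1 deps=(None,None) exec_start@1 write@2
I1 add r2: issue@2 deps=(0,None) exec_start@2 write@3
I2 mul r4: issue@3 deps=(None,None) exec_start@3 write@6
I3 add r3: issue@4 deps=(1,1) exec_start@4 write@6
I4 mul r4: issue@5 deps=(1,None) exec_start@5 write@8
I5 add r2: issue@6 deps=(3,1) exec_start@6 write@9
I6 mul r3: issue@7 deps=(5,5) exec_start@9 write@10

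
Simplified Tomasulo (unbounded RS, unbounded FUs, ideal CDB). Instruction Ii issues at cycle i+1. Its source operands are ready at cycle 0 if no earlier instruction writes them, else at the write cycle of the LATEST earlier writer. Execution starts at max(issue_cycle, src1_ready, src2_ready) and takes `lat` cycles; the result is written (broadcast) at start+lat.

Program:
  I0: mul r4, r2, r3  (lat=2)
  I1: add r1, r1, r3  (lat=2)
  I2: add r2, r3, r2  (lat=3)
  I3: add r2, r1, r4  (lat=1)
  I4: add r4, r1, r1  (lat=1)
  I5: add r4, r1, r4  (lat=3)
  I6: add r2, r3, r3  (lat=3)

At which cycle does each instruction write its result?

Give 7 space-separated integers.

Answer: 3 4 6 5 6 9 10

Derivation:
I0 mul r4: issue@1 deps=(None,None) exec_start@1 write@3
I1 add r1: issue@2 deps=(None,None) exec_start@2 write@4
I2 add r2: issue@3 deps=(None,None) exec_start@3 write@6
I3 add r2: issue@4 deps=(1,0) exec_start@4 write@5
I4 add r4: issue@5 deps=(1,1) exec_start@5 write@6
I5 add r4: issue@6 deps=(1,4) exec_start@6 write@9
I6 add r2: issue@7 deps=(None,None) exec_start@7 write@10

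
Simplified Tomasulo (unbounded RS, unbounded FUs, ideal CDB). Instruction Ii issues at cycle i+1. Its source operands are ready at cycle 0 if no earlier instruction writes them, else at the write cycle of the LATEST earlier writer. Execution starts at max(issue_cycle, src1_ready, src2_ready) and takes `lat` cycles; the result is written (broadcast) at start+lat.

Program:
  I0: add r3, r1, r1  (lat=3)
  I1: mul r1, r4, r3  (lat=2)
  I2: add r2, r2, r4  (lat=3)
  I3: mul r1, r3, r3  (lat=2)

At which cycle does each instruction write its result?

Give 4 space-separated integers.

I0 add r3: issue@1 deps=(None,None) exec_start@1 write@4
I1 mul r1: issue@2 deps=(None,0) exec_start@4 write@6
I2 add r2: issue@3 deps=(None,None) exec_start@3 write@6
I3 mul r1: issue@4 deps=(0,0) exec_start@4 write@6

Answer: 4 6 6 6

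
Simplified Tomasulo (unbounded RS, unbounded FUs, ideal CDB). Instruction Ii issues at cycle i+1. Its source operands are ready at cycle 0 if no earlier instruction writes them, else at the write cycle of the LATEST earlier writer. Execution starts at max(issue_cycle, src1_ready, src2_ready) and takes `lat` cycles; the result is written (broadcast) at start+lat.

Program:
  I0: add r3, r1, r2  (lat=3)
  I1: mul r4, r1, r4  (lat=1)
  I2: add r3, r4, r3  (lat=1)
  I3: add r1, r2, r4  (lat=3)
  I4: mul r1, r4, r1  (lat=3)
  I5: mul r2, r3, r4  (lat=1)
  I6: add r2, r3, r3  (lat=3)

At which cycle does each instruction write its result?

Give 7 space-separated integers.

Answer: 4 3 5 7 10 7 10

Derivation:
I0 add r3: issue@1 deps=(None,None) exec_start@1 write@4
I1 mul r4: issue@2 deps=(None,None) exec_start@2 write@3
I2 add r3: issue@3 deps=(1,0) exec_start@4 write@5
I3 add r1: issue@4 deps=(None,1) exec_start@4 write@7
I4 mul r1: issue@5 deps=(1,3) exec_start@7 write@10
I5 mul r2: issue@6 deps=(2,1) exec_start@6 write@7
I6 add r2: issue@7 deps=(2,2) exec_start@7 write@10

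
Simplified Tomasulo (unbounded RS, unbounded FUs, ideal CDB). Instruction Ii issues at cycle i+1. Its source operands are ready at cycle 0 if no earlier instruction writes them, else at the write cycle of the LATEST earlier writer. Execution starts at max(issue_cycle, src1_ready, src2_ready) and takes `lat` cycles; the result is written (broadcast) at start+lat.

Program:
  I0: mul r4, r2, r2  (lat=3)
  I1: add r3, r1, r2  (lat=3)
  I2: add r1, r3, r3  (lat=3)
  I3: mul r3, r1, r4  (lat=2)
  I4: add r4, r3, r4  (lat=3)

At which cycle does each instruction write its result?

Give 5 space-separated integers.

I0 mul r4: issue@1 deps=(None,None) exec_start@1 write@4
I1 add r3: issue@2 deps=(None,None) exec_start@2 write@5
I2 add r1: issue@3 deps=(1,1) exec_start@5 write@8
I3 mul r3: issue@4 deps=(2,0) exec_start@8 write@10
I4 add r4: issue@5 deps=(3,0) exec_start@10 write@13

Answer: 4 5 8 10 13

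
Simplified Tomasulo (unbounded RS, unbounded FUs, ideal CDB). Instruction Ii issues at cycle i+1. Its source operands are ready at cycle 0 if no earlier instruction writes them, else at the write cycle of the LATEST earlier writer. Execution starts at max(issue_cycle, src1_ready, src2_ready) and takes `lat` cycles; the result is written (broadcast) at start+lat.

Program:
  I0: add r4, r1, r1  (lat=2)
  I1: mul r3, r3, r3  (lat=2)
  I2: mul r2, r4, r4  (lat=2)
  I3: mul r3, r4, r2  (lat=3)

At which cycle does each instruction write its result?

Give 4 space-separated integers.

Answer: 3 4 5 8

Derivation:
I0 add r4: issue@1 deps=(None,None) exec_start@1 write@3
I1 mul r3: issue@2 deps=(None,None) exec_start@2 write@4
I2 mul r2: issue@3 deps=(0,0) exec_start@3 write@5
I3 mul r3: issue@4 deps=(0,2) exec_start@5 write@8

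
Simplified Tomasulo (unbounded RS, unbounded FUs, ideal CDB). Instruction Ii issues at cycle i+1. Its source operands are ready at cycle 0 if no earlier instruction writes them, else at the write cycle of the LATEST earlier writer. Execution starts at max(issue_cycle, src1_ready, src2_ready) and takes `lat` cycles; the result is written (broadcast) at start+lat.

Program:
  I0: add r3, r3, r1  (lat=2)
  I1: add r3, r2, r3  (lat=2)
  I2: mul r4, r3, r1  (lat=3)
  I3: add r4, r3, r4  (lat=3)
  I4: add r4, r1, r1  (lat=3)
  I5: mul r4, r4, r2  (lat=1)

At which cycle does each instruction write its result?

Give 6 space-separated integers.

I0 add r3: issue@1 deps=(None,None) exec_start@1 write@3
I1 add r3: issue@2 deps=(None,0) exec_start@3 write@5
I2 mul r4: issue@3 deps=(1,None) exec_start@5 write@8
I3 add r4: issue@4 deps=(1,2) exec_start@8 write@11
I4 add r4: issue@5 deps=(None,None) exec_start@5 write@8
I5 mul r4: issue@6 deps=(4,None) exec_start@8 write@9

Answer: 3 5 8 11 8 9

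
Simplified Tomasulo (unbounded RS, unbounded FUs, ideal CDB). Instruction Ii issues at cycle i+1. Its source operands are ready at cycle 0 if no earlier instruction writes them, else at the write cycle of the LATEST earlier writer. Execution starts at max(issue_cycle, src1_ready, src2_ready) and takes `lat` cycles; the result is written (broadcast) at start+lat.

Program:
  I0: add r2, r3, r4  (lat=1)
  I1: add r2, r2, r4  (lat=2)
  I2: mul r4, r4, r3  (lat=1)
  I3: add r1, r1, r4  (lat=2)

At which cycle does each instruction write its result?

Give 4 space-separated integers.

I0 add r2: issue@1 deps=(None,None) exec_start@1 write@2
I1 add r2: issue@2 deps=(0,None) exec_start@2 write@4
I2 mul r4: issue@3 deps=(None,None) exec_start@3 write@4
I3 add r1: issue@4 deps=(None,2) exec_start@4 write@6

Answer: 2 4 4 6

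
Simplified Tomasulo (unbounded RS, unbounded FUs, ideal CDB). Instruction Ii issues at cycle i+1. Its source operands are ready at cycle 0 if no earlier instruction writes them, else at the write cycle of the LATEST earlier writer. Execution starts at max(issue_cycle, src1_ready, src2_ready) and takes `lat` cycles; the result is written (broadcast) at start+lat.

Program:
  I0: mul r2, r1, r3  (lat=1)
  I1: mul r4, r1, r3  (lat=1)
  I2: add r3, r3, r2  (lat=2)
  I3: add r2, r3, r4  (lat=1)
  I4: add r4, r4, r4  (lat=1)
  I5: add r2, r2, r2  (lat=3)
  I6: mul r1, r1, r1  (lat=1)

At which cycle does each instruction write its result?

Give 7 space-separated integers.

I0 mul r2: issue@1 deps=(None,None) exec_start@1 write@2
I1 mul r4: issue@2 deps=(None,None) exec_start@2 write@3
I2 add r3: issue@3 deps=(None,0) exec_start@3 write@5
I3 add r2: issue@4 deps=(2,1) exec_start@5 write@6
I4 add r4: issue@5 deps=(1,1) exec_start@5 write@6
I5 add r2: issue@6 deps=(3,3) exec_start@6 write@9
I6 mul r1: issue@7 deps=(None,None) exec_start@7 write@8

Answer: 2 3 5 6 6 9 8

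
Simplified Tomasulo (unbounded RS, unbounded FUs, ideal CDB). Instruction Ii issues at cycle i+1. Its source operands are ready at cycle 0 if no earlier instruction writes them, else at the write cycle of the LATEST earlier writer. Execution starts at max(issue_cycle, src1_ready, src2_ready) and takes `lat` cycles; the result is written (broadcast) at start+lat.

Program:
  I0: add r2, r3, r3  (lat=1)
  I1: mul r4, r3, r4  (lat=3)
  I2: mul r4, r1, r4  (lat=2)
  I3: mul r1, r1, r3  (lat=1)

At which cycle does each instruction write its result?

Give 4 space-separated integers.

I0 add r2: issue@1 deps=(None,None) exec_start@1 write@2
I1 mul r4: issue@2 deps=(None,None) exec_start@2 write@5
I2 mul r4: issue@3 deps=(None,1) exec_start@5 write@7
I3 mul r1: issue@4 deps=(None,None) exec_start@4 write@5

Answer: 2 5 7 5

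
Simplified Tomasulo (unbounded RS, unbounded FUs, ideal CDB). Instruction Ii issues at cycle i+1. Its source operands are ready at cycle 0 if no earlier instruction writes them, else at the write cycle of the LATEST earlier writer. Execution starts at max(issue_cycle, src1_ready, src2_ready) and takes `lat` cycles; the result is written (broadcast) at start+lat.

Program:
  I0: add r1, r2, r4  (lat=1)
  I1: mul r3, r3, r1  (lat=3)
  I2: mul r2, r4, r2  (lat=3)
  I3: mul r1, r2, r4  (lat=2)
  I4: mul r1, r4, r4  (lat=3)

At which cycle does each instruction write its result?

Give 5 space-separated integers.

Answer: 2 5 6 8 8

Derivation:
I0 add r1: issue@1 deps=(None,None) exec_start@1 write@2
I1 mul r3: issue@2 deps=(None,0) exec_start@2 write@5
I2 mul r2: issue@3 deps=(None,None) exec_start@3 write@6
I3 mul r1: issue@4 deps=(2,None) exec_start@6 write@8
I4 mul r1: issue@5 deps=(None,None) exec_start@5 write@8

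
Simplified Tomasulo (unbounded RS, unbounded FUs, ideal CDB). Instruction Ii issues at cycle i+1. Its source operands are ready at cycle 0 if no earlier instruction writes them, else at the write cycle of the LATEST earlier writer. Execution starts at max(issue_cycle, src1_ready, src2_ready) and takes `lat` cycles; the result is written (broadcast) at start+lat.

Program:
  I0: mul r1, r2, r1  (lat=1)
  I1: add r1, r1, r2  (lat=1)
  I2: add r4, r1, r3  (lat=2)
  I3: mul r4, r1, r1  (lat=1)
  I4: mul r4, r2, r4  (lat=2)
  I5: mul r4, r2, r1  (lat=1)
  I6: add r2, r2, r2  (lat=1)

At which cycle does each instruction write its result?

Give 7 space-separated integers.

Answer: 2 3 5 5 7 7 8

Derivation:
I0 mul r1: issue@1 deps=(None,None) exec_start@1 write@2
I1 add r1: issue@2 deps=(0,None) exec_start@2 write@3
I2 add r4: issue@3 deps=(1,None) exec_start@3 write@5
I3 mul r4: issue@4 deps=(1,1) exec_start@4 write@5
I4 mul r4: issue@5 deps=(None,3) exec_start@5 write@7
I5 mul r4: issue@6 deps=(None,1) exec_start@6 write@7
I6 add r2: issue@7 deps=(None,None) exec_start@7 write@8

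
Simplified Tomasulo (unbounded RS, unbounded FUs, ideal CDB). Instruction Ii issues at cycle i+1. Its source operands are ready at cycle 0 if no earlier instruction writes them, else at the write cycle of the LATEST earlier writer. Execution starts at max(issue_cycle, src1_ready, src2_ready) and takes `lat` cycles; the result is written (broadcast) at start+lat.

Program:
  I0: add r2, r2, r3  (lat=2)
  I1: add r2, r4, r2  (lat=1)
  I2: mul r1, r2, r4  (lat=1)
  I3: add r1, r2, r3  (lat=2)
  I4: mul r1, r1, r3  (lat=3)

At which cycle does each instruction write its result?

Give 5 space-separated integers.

I0 add r2: issue@1 deps=(None,None) exec_start@1 write@3
I1 add r2: issue@2 deps=(None,0) exec_start@3 write@4
I2 mul r1: issue@3 deps=(1,None) exec_start@4 write@5
I3 add r1: issue@4 deps=(1,None) exec_start@4 write@6
I4 mul r1: issue@5 deps=(3,None) exec_start@6 write@9

Answer: 3 4 5 6 9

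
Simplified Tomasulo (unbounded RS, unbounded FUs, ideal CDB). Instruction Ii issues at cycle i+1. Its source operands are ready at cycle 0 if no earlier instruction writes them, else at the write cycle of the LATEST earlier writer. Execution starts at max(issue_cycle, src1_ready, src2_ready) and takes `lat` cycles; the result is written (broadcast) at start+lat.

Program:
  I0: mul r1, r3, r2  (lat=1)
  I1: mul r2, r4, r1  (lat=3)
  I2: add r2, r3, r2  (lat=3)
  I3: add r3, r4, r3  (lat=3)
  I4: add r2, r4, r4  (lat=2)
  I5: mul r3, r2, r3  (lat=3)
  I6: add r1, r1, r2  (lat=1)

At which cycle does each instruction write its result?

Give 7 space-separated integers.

Answer: 2 5 8 7 7 10 8

Derivation:
I0 mul r1: issue@1 deps=(None,None) exec_start@1 write@2
I1 mul r2: issue@2 deps=(None,0) exec_start@2 write@5
I2 add r2: issue@3 deps=(None,1) exec_start@5 write@8
I3 add r3: issue@4 deps=(None,None) exec_start@4 write@7
I4 add r2: issue@5 deps=(None,None) exec_start@5 write@7
I5 mul r3: issue@6 deps=(4,3) exec_start@7 write@10
I6 add r1: issue@7 deps=(0,4) exec_start@7 write@8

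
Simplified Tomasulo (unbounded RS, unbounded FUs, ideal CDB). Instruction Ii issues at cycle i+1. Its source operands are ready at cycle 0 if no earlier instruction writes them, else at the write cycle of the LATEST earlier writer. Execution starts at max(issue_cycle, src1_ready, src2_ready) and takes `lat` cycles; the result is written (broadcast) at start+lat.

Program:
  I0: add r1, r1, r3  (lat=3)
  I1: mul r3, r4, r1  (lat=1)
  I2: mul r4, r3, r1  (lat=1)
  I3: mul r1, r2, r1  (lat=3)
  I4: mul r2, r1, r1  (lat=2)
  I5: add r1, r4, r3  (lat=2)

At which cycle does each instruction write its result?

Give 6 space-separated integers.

I0 add r1: issue@1 deps=(None,None) exec_start@1 write@4
I1 mul r3: issue@2 deps=(None,0) exec_start@4 write@5
I2 mul r4: issue@3 deps=(1,0) exec_start@5 write@6
I3 mul r1: issue@4 deps=(None,0) exec_start@4 write@7
I4 mul r2: issue@5 deps=(3,3) exec_start@7 write@9
I5 add r1: issue@6 deps=(2,1) exec_start@6 write@8

Answer: 4 5 6 7 9 8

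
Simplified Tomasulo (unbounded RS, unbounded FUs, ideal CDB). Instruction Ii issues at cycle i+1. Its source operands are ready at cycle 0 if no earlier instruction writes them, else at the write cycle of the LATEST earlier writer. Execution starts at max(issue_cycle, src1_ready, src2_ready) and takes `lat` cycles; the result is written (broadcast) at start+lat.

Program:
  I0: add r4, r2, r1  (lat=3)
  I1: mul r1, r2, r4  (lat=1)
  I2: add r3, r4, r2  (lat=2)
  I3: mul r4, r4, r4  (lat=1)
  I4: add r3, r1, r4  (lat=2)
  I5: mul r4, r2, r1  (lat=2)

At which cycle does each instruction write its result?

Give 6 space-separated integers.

I0 add r4: issue@1 deps=(None,None) exec_start@1 write@4
I1 mul r1: issue@2 deps=(None,0) exec_start@4 write@5
I2 add r3: issue@3 deps=(0,None) exec_start@4 write@6
I3 mul r4: issue@4 deps=(0,0) exec_start@4 write@5
I4 add r3: issue@5 deps=(1,3) exec_start@5 write@7
I5 mul r4: issue@6 deps=(None,1) exec_start@6 write@8

Answer: 4 5 6 5 7 8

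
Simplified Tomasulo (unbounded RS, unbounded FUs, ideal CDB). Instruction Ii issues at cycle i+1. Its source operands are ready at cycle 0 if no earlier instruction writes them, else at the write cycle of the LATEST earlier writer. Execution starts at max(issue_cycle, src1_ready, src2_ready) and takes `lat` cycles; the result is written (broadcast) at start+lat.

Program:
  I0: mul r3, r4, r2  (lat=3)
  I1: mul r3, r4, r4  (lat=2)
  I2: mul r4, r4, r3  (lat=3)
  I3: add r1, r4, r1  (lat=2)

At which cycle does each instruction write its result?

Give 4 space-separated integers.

Answer: 4 4 7 9

Derivation:
I0 mul r3: issue@1 deps=(None,None) exec_start@1 write@4
I1 mul r3: issue@2 deps=(None,None) exec_start@2 write@4
I2 mul r4: issue@3 deps=(None,1) exec_start@4 write@7
I3 add r1: issue@4 deps=(2,None) exec_start@7 write@9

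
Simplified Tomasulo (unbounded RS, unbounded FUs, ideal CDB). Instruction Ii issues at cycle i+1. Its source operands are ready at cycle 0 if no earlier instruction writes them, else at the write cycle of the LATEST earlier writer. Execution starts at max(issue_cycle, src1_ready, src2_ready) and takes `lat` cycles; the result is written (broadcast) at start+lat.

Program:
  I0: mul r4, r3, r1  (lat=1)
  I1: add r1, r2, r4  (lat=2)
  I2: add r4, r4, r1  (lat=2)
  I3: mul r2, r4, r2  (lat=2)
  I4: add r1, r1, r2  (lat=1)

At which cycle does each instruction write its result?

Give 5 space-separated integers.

I0 mul r4: issue@1 deps=(None,None) exec_start@1 write@2
I1 add r1: issue@2 deps=(None,0) exec_start@2 write@4
I2 add r4: issue@3 deps=(0,1) exec_start@4 write@6
I3 mul r2: issue@4 deps=(2,None) exec_start@6 write@8
I4 add r1: issue@5 deps=(1,3) exec_start@8 write@9

Answer: 2 4 6 8 9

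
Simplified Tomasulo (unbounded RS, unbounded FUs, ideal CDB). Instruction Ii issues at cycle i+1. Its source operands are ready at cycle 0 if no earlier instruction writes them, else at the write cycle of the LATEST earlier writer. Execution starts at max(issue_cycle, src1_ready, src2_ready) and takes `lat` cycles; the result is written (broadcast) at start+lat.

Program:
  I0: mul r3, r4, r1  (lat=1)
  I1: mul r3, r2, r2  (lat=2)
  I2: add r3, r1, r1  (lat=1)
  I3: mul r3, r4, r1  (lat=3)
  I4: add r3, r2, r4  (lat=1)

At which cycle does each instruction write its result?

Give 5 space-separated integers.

Answer: 2 4 4 7 6

Derivation:
I0 mul r3: issue@1 deps=(None,None) exec_start@1 write@2
I1 mul r3: issue@2 deps=(None,None) exec_start@2 write@4
I2 add r3: issue@3 deps=(None,None) exec_start@3 write@4
I3 mul r3: issue@4 deps=(None,None) exec_start@4 write@7
I4 add r3: issue@5 deps=(None,None) exec_start@5 write@6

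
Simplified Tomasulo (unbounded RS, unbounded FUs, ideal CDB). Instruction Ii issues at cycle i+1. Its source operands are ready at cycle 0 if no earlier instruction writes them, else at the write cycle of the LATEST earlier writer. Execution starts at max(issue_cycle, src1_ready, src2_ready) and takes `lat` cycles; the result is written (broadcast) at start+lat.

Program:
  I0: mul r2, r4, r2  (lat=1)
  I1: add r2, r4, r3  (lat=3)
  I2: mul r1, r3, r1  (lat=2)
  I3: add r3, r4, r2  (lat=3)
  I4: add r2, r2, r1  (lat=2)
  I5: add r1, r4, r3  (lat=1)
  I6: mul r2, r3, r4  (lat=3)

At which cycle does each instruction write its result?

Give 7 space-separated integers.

Answer: 2 5 5 8 7 9 11

Derivation:
I0 mul r2: issue@1 deps=(None,None) exec_start@1 write@2
I1 add r2: issue@2 deps=(None,None) exec_start@2 write@5
I2 mul r1: issue@3 deps=(None,None) exec_start@3 write@5
I3 add r3: issue@4 deps=(None,1) exec_start@5 write@8
I4 add r2: issue@5 deps=(1,2) exec_start@5 write@7
I5 add r1: issue@6 deps=(None,3) exec_start@8 write@9
I6 mul r2: issue@7 deps=(3,None) exec_start@8 write@11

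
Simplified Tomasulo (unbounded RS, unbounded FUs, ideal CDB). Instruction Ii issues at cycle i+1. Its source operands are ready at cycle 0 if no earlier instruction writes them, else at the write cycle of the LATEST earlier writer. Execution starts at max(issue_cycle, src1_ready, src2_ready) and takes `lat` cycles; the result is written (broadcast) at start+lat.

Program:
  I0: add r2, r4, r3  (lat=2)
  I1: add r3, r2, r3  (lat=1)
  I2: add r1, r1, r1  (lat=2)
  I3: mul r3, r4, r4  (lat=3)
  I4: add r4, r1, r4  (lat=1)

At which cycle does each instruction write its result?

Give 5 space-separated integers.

Answer: 3 4 5 7 6

Derivation:
I0 add r2: issue@1 deps=(None,None) exec_start@1 write@3
I1 add r3: issue@2 deps=(0,None) exec_start@3 write@4
I2 add r1: issue@3 deps=(None,None) exec_start@3 write@5
I3 mul r3: issue@4 deps=(None,None) exec_start@4 write@7
I4 add r4: issue@5 deps=(2,None) exec_start@5 write@6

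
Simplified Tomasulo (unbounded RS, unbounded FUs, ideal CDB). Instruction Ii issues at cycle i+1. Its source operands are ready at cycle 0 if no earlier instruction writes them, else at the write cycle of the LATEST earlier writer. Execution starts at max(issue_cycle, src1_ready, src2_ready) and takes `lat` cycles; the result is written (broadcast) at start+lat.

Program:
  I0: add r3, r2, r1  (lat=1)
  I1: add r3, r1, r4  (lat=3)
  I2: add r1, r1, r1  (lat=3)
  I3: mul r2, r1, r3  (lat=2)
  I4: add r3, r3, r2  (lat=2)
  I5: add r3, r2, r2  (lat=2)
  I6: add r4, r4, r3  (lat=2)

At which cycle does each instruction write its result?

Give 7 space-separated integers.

I0 add r3: issue@1 deps=(None,None) exec_start@1 write@2
I1 add r3: issue@2 deps=(None,None) exec_start@2 write@5
I2 add r1: issue@3 deps=(None,None) exec_start@3 write@6
I3 mul r2: issue@4 deps=(2,1) exec_start@6 write@8
I4 add r3: issue@5 deps=(1,3) exec_start@8 write@10
I5 add r3: issue@6 deps=(3,3) exec_start@8 write@10
I6 add r4: issue@7 deps=(None,5) exec_start@10 write@12

Answer: 2 5 6 8 10 10 12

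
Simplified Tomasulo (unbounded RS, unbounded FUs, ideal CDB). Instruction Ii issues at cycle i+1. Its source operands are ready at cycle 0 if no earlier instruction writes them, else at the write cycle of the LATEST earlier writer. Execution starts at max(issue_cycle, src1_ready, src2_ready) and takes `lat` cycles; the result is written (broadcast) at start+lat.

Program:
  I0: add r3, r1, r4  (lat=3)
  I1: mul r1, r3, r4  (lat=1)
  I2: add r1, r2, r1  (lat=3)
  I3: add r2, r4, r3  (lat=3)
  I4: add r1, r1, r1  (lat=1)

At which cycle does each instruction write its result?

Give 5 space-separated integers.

I0 add r3: issue@1 deps=(None,None) exec_start@1 write@4
I1 mul r1: issue@2 deps=(0,None) exec_start@4 write@5
I2 add r1: issue@3 deps=(None,1) exec_start@5 write@8
I3 add r2: issue@4 deps=(None,0) exec_start@4 write@7
I4 add r1: issue@5 deps=(2,2) exec_start@8 write@9

Answer: 4 5 8 7 9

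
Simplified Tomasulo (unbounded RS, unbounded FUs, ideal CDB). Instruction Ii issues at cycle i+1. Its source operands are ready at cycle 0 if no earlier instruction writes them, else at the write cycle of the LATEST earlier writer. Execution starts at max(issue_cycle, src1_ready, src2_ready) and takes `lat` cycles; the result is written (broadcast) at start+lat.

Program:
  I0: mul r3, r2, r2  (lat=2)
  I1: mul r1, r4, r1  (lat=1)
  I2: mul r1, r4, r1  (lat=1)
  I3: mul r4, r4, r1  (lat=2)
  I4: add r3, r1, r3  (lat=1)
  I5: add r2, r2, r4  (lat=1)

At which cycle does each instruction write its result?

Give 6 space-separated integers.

I0 mul r3: issue@1 deps=(None,None) exec_start@1 write@3
I1 mul r1: issue@2 deps=(None,None) exec_start@2 write@3
I2 mul r1: issue@3 deps=(None,1) exec_start@3 write@4
I3 mul r4: issue@4 deps=(None,2) exec_start@4 write@6
I4 add r3: issue@5 deps=(2,0) exec_start@5 write@6
I5 add r2: issue@6 deps=(None,3) exec_start@6 write@7

Answer: 3 3 4 6 6 7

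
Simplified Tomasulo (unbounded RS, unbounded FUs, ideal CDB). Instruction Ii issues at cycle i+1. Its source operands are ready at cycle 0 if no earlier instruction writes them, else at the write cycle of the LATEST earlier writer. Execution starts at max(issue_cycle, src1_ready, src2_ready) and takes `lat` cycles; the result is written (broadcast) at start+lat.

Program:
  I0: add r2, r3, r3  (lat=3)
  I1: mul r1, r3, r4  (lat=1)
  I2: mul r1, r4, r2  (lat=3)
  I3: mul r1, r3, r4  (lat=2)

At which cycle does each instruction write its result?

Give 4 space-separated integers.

I0 add r2: issue@1 deps=(None,None) exec_start@1 write@4
I1 mul r1: issue@2 deps=(None,None) exec_start@2 write@3
I2 mul r1: issue@3 deps=(None,0) exec_start@4 write@7
I3 mul r1: issue@4 deps=(None,None) exec_start@4 write@6

Answer: 4 3 7 6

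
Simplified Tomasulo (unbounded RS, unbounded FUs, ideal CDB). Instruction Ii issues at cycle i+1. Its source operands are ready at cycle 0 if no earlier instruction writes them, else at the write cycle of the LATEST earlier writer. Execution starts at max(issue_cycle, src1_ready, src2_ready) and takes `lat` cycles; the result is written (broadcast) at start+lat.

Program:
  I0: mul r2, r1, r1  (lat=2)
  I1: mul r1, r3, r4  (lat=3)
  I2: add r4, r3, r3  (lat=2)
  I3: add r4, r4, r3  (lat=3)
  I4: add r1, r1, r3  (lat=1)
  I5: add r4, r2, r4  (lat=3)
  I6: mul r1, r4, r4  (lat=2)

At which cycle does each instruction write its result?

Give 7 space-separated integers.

Answer: 3 5 5 8 6 11 13

Derivation:
I0 mul r2: issue@1 deps=(None,None) exec_start@1 write@3
I1 mul r1: issue@2 deps=(None,None) exec_start@2 write@5
I2 add r4: issue@3 deps=(None,None) exec_start@3 write@5
I3 add r4: issue@4 deps=(2,None) exec_start@5 write@8
I4 add r1: issue@5 deps=(1,None) exec_start@5 write@6
I5 add r4: issue@6 deps=(0,3) exec_start@8 write@11
I6 mul r1: issue@7 deps=(5,5) exec_start@11 write@13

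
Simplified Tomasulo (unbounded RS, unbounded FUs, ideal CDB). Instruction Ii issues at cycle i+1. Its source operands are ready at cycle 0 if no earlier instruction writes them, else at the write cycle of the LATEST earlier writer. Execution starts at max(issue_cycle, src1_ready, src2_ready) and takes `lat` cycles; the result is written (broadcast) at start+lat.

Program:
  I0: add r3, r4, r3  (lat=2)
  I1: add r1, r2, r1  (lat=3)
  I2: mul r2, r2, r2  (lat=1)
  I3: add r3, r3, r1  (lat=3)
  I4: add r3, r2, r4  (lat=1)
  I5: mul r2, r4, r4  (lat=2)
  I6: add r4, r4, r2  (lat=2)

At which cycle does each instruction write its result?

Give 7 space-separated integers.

I0 add r3: issue@1 deps=(None,None) exec_start@1 write@3
I1 add r1: issue@2 deps=(None,None) exec_start@2 write@5
I2 mul r2: issue@3 deps=(None,None) exec_start@3 write@4
I3 add r3: issue@4 deps=(0,1) exec_start@5 write@8
I4 add r3: issue@5 deps=(2,None) exec_start@5 write@6
I5 mul r2: issue@6 deps=(None,None) exec_start@6 write@8
I6 add r4: issue@7 deps=(None,5) exec_start@8 write@10

Answer: 3 5 4 8 6 8 10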